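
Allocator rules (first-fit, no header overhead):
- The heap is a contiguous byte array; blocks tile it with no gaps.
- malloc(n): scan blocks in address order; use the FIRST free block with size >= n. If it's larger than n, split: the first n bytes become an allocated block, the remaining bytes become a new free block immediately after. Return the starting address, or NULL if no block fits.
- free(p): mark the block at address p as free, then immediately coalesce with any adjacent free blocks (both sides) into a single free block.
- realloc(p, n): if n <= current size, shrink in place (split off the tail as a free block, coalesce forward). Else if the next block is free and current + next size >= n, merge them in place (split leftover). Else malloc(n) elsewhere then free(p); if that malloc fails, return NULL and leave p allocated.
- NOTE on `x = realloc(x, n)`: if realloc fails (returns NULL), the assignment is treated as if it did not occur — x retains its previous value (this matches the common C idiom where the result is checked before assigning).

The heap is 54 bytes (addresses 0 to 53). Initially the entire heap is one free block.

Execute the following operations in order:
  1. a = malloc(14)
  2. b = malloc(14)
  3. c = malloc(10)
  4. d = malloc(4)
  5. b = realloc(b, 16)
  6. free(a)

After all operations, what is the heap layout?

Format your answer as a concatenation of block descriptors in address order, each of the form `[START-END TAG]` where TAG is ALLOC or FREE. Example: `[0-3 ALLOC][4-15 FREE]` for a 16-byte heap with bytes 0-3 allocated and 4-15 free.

Answer: [0-13 FREE][14-27 ALLOC][28-37 ALLOC][38-41 ALLOC][42-53 FREE]

Derivation:
Op 1: a = malloc(14) -> a = 0; heap: [0-13 ALLOC][14-53 FREE]
Op 2: b = malloc(14) -> b = 14; heap: [0-13 ALLOC][14-27 ALLOC][28-53 FREE]
Op 3: c = malloc(10) -> c = 28; heap: [0-13 ALLOC][14-27 ALLOC][28-37 ALLOC][38-53 FREE]
Op 4: d = malloc(4) -> d = 38; heap: [0-13 ALLOC][14-27 ALLOC][28-37 ALLOC][38-41 ALLOC][42-53 FREE]
Op 5: b = realloc(b, 16) -> NULL (b unchanged); heap: [0-13 ALLOC][14-27 ALLOC][28-37 ALLOC][38-41 ALLOC][42-53 FREE]
Op 6: free(a) -> (freed a); heap: [0-13 FREE][14-27 ALLOC][28-37 ALLOC][38-41 ALLOC][42-53 FREE]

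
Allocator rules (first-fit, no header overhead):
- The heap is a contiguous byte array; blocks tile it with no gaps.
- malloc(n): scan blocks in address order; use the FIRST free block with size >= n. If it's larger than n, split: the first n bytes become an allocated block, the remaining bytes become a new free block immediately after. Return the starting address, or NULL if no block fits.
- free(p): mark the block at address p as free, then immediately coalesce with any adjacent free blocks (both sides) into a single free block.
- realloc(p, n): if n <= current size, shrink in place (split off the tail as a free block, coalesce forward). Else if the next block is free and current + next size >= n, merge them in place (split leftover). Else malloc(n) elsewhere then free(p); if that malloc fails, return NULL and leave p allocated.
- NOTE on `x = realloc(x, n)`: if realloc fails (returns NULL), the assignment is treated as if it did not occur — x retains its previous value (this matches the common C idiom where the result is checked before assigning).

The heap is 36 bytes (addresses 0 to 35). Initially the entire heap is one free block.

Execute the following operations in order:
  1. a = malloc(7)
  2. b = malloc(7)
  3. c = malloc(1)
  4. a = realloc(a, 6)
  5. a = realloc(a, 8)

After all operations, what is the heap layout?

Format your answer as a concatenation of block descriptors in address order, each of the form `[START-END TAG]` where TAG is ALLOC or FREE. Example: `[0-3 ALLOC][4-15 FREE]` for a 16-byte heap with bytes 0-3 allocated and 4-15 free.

Answer: [0-6 FREE][7-13 ALLOC][14-14 ALLOC][15-22 ALLOC][23-35 FREE]

Derivation:
Op 1: a = malloc(7) -> a = 0; heap: [0-6 ALLOC][7-35 FREE]
Op 2: b = malloc(7) -> b = 7; heap: [0-6 ALLOC][7-13 ALLOC][14-35 FREE]
Op 3: c = malloc(1) -> c = 14; heap: [0-6 ALLOC][7-13 ALLOC][14-14 ALLOC][15-35 FREE]
Op 4: a = realloc(a, 6) -> a = 0; heap: [0-5 ALLOC][6-6 FREE][7-13 ALLOC][14-14 ALLOC][15-35 FREE]
Op 5: a = realloc(a, 8) -> a = 15; heap: [0-6 FREE][7-13 ALLOC][14-14 ALLOC][15-22 ALLOC][23-35 FREE]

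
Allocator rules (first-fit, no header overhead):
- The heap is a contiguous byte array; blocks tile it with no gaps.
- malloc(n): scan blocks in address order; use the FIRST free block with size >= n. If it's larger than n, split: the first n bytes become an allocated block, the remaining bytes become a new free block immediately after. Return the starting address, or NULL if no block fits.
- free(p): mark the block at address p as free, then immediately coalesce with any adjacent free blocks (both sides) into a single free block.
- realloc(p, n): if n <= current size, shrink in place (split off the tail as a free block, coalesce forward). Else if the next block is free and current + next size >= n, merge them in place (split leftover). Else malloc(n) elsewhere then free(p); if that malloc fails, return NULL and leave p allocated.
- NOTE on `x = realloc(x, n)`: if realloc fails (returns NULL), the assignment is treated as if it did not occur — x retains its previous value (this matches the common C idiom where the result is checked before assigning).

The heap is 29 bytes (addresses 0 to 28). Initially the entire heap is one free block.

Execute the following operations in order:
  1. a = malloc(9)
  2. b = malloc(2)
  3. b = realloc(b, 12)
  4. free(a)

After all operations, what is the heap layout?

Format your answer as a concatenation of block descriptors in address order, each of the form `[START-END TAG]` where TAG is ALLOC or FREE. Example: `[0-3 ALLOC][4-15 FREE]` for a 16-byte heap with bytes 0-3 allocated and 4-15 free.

Op 1: a = malloc(9) -> a = 0; heap: [0-8 ALLOC][9-28 FREE]
Op 2: b = malloc(2) -> b = 9; heap: [0-8 ALLOC][9-10 ALLOC][11-28 FREE]
Op 3: b = realloc(b, 12) -> b = 9; heap: [0-8 ALLOC][9-20 ALLOC][21-28 FREE]
Op 4: free(a) -> (freed a); heap: [0-8 FREE][9-20 ALLOC][21-28 FREE]

Answer: [0-8 FREE][9-20 ALLOC][21-28 FREE]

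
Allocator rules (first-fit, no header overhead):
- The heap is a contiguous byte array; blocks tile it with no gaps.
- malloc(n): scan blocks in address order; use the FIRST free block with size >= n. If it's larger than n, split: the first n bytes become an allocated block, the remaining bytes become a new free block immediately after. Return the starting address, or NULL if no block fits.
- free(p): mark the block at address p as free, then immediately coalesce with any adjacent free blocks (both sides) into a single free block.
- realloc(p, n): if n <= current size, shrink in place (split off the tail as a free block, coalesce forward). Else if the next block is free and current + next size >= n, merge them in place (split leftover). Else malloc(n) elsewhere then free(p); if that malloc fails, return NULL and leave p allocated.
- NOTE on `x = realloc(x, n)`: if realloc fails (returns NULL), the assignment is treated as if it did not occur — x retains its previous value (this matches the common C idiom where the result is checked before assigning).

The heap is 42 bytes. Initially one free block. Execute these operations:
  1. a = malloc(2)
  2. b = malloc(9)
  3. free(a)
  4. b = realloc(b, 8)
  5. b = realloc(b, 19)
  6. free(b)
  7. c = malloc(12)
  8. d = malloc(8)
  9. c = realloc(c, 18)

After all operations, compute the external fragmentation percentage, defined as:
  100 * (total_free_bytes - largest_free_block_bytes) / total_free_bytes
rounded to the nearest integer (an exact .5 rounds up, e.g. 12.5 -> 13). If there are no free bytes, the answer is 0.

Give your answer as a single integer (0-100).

Answer: 25

Derivation:
Op 1: a = malloc(2) -> a = 0; heap: [0-1 ALLOC][2-41 FREE]
Op 2: b = malloc(9) -> b = 2; heap: [0-1 ALLOC][2-10 ALLOC][11-41 FREE]
Op 3: free(a) -> (freed a); heap: [0-1 FREE][2-10 ALLOC][11-41 FREE]
Op 4: b = realloc(b, 8) -> b = 2; heap: [0-1 FREE][2-9 ALLOC][10-41 FREE]
Op 5: b = realloc(b, 19) -> b = 2; heap: [0-1 FREE][2-20 ALLOC][21-41 FREE]
Op 6: free(b) -> (freed b); heap: [0-41 FREE]
Op 7: c = malloc(12) -> c = 0; heap: [0-11 ALLOC][12-41 FREE]
Op 8: d = malloc(8) -> d = 12; heap: [0-11 ALLOC][12-19 ALLOC][20-41 FREE]
Op 9: c = realloc(c, 18) -> c = 20; heap: [0-11 FREE][12-19 ALLOC][20-37 ALLOC][38-41 FREE]
Free blocks: [12 4] total_free=16 largest=12 -> 100*(16-12)/16 = 400/16 = 25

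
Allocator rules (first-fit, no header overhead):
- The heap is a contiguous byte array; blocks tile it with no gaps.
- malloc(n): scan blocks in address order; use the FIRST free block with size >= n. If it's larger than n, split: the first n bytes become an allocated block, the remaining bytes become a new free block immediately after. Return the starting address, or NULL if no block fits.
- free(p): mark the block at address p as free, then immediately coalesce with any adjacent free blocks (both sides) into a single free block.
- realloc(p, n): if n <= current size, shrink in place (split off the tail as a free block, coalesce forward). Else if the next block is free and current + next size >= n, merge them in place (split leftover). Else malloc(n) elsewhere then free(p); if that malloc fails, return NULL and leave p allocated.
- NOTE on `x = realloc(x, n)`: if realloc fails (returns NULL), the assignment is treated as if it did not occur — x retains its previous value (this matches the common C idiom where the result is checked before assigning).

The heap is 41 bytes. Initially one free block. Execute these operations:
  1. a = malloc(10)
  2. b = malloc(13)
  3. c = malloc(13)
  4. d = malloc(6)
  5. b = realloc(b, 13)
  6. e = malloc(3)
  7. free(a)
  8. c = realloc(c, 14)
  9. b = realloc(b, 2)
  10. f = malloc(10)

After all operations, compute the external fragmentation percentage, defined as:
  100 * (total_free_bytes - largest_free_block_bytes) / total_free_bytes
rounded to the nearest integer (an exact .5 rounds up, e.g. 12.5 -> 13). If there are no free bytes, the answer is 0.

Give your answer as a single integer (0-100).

Op 1: a = malloc(10) -> a = 0; heap: [0-9 ALLOC][10-40 FREE]
Op 2: b = malloc(13) -> b = 10; heap: [0-9 ALLOC][10-22 ALLOC][23-40 FREE]
Op 3: c = malloc(13) -> c = 23; heap: [0-9 ALLOC][10-22 ALLOC][23-35 ALLOC][36-40 FREE]
Op 4: d = malloc(6) -> d = NULL; heap: [0-9 ALLOC][10-22 ALLOC][23-35 ALLOC][36-40 FREE]
Op 5: b = realloc(b, 13) -> b = 10; heap: [0-9 ALLOC][10-22 ALLOC][23-35 ALLOC][36-40 FREE]
Op 6: e = malloc(3) -> e = 36; heap: [0-9 ALLOC][10-22 ALLOC][23-35 ALLOC][36-38 ALLOC][39-40 FREE]
Op 7: free(a) -> (freed a); heap: [0-9 FREE][10-22 ALLOC][23-35 ALLOC][36-38 ALLOC][39-40 FREE]
Op 8: c = realloc(c, 14) -> NULL (c unchanged); heap: [0-9 FREE][10-22 ALLOC][23-35 ALLOC][36-38 ALLOC][39-40 FREE]
Op 9: b = realloc(b, 2) -> b = 10; heap: [0-9 FREE][10-11 ALLOC][12-22 FREE][23-35 ALLOC][36-38 ALLOC][39-40 FREE]
Op 10: f = malloc(10) -> f = 0; heap: [0-9 ALLOC][10-11 ALLOC][12-22 FREE][23-35 ALLOC][36-38 ALLOC][39-40 FREE]
Free blocks: [11 2] total_free=13 largest=11 -> 100*(13-11)/13 = 200/13 ≈ 15.385 -> rounds to 15

Answer: 15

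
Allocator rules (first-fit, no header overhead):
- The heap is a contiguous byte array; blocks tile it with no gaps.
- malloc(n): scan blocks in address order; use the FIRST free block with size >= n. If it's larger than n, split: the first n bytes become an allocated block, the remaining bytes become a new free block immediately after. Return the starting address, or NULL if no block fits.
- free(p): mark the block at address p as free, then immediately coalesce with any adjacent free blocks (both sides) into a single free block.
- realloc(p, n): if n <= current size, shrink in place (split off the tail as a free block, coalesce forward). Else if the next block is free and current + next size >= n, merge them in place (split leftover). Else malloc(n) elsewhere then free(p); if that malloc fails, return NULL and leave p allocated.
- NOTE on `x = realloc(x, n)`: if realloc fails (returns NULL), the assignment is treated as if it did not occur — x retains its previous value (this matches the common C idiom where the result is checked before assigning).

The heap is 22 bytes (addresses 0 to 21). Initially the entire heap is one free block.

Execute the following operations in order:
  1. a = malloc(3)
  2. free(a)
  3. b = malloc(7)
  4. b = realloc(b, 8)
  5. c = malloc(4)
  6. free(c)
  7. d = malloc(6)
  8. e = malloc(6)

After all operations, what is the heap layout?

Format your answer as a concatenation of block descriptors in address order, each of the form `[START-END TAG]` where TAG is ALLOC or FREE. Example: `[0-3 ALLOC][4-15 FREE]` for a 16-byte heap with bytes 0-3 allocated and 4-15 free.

Op 1: a = malloc(3) -> a = 0; heap: [0-2 ALLOC][3-21 FREE]
Op 2: free(a) -> (freed a); heap: [0-21 FREE]
Op 3: b = malloc(7) -> b = 0; heap: [0-6 ALLOC][7-21 FREE]
Op 4: b = realloc(b, 8) -> b = 0; heap: [0-7 ALLOC][8-21 FREE]
Op 5: c = malloc(4) -> c = 8; heap: [0-7 ALLOC][8-11 ALLOC][12-21 FREE]
Op 6: free(c) -> (freed c); heap: [0-7 ALLOC][8-21 FREE]
Op 7: d = malloc(6) -> d = 8; heap: [0-7 ALLOC][8-13 ALLOC][14-21 FREE]
Op 8: e = malloc(6) -> e = 14; heap: [0-7 ALLOC][8-13 ALLOC][14-19 ALLOC][20-21 FREE]

Answer: [0-7 ALLOC][8-13 ALLOC][14-19 ALLOC][20-21 FREE]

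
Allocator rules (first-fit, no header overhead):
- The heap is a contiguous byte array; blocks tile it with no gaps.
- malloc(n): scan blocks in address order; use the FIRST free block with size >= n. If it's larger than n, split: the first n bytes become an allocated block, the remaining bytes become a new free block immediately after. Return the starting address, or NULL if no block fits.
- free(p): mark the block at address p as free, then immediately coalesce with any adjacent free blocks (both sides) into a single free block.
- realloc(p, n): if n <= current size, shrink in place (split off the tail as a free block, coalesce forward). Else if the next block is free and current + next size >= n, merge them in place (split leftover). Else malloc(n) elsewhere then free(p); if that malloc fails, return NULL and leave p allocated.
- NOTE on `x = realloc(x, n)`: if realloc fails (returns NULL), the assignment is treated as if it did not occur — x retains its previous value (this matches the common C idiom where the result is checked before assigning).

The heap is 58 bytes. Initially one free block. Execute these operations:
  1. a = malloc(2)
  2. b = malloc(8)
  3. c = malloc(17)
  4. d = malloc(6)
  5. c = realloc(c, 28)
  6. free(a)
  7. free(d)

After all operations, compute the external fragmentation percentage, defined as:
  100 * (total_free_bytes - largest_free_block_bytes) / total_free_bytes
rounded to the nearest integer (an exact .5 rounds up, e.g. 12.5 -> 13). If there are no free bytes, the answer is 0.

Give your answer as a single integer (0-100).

Answer: 6

Derivation:
Op 1: a = malloc(2) -> a = 0; heap: [0-1 ALLOC][2-57 FREE]
Op 2: b = malloc(8) -> b = 2; heap: [0-1 ALLOC][2-9 ALLOC][10-57 FREE]
Op 3: c = malloc(17) -> c = 10; heap: [0-1 ALLOC][2-9 ALLOC][10-26 ALLOC][27-57 FREE]
Op 4: d = malloc(6) -> d = 27; heap: [0-1 ALLOC][2-9 ALLOC][10-26 ALLOC][27-32 ALLOC][33-57 FREE]
Op 5: c = realloc(c, 28) -> NULL (c unchanged); heap: [0-1 ALLOC][2-9 ALLOC][10-26 ALLOC][27-32 ALLOC][33-57 FREE]
Op 6: free(a) -> (freed a); heap: [0-1 FREE][2-9 ALLOC][10-26 ALLOC][27-32 ALLOC][33-57 FREE]
Op 7: free(d) -> (freed d); heap: [0-1 FREE][2-9 ALLOC][10-26 ALLOC][27-57 FREE]
Free blocks: [2 31] total_free=33 largest=31 -> 100*(33-31)/33 = 200/33 ≈ 6.061 -> rounds to 6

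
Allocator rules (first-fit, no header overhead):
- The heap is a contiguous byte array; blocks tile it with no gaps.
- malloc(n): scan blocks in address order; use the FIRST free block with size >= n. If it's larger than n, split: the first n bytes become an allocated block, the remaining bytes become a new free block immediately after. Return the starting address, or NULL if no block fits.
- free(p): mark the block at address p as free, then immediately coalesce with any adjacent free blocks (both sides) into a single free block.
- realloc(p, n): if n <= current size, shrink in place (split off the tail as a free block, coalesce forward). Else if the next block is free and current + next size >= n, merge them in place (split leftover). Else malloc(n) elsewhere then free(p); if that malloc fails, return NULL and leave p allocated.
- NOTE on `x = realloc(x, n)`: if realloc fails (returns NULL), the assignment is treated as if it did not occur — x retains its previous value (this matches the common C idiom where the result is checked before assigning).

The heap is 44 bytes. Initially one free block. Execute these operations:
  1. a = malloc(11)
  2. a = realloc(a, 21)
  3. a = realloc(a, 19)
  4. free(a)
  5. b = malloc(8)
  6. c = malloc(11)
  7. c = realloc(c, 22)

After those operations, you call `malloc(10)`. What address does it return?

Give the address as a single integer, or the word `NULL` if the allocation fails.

Answer: 30

Derivation:
Op 1: a = malloc(11) -> a = 0; heap: [0-10 ALLOC][11-43 FREE]
Op 2: a = realloc(a, 21) -> a = 0; heap: [0-20 ALLOC][21-43 FREE]
Op 3: a = realloc(a, 19) -> a = 0; heap: [0-18 ALLOC][19-43 FREE]
Op 4: free(a) -> (freed a); heap: [0-43 FREE]
Op 5: b = malloc(8) -> b = 0; heap: [0-7 ALLOC][8-43 FREE]
Op 6: c = malloc(11) -> c = 8; heap: [0-7 ALLOC][8-18 ALLOC][19-43 FREE]
Op 7: c = realloc(c, 22) -> c = 8; heap: [0-7 ALLOC][8-29 ALLOC][30-43 FREE]
malloc(10): first-fit scan over [0-7 ALLOC][8-29 ALLOC][30-43 FREE] -> 30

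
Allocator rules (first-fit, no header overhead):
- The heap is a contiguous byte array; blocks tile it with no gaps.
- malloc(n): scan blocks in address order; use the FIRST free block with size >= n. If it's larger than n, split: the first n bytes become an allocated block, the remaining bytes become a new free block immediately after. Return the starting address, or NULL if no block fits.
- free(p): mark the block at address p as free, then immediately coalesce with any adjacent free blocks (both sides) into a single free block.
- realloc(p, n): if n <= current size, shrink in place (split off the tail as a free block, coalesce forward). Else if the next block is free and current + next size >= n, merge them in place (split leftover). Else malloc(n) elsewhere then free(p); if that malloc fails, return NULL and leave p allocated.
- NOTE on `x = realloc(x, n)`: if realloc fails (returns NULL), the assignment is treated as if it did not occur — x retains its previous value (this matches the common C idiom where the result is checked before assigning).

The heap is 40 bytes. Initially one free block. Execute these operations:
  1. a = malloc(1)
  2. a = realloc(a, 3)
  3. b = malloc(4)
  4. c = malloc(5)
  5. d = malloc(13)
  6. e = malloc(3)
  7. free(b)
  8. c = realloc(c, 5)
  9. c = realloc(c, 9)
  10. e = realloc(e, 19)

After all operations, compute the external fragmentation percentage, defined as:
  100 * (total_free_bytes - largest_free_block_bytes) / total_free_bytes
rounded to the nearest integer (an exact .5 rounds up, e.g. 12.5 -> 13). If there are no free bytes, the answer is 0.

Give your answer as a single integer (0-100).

Op 1: a = malloc(1) -> a = 0; heap: [0-0 ALLOC][1-39 FREE]
Op 2: a = realloc(a, 3) -> a = 0; heap: [0-2 ALLOC][3-39 FREE]
Op 3: b = malloc(4) -> b = 3; heap: [0-2 ALLOC][3-6 ALLOC][7-39 FREE]
Op 4: c = malloc(5) -> c = 7; heap: [0-2 ALLOC][3-6 ALLOC][7-11 ALLOC][12-39 FREE]
Op 5: d = malloc(13) -> d = 12; heap: [0-2 ALLOC][3-6 ALLOC][7-11 ALLOC][12-24 ALLOC][25-39 FREE]
Op 6: e = malloc(3) -> e = 25; heap: [0-2 ALLOC][3-6 ALLOC][7-11 ALLOC][12-24 ALLOC][25-27 ALLOC][28-39 FREE]
Op 7: free(b) -> (freed b); heap: [0-2 ALLOC][3-6 FREE][7-11 ALLOC][12-24 ALLOC][25-27 ALLOC][28-39 FREE]
Op 8: c = realloc(c, 5) -> c = 7; heap: [0-2 ALLOC][3-6 FREE][7-11 ALLOC][12-24 ALLOC][25-27 ALLOC][28-39 FREE]
Op 9: c = realloc(c, 9) -> c = 28; heap: [0-2 ALLOC][3-11 FREE][12-24 ALLOC][25-27 ALLOC][28-36 ALLOC][37-39 FREE]
Op 10: e = realloc(e, 19) -> NULL (e unchanged); heap: [0-2 ALLOC][3-11 FREE][12-24 ALLOC][25-27 ALLOC][28-36 ALLOC][37-39 FREE]
Free blocks: [9 3] total_free=12 largest=9 -> 100*(12-9)/12 = 300/12 = 25

Answer: 25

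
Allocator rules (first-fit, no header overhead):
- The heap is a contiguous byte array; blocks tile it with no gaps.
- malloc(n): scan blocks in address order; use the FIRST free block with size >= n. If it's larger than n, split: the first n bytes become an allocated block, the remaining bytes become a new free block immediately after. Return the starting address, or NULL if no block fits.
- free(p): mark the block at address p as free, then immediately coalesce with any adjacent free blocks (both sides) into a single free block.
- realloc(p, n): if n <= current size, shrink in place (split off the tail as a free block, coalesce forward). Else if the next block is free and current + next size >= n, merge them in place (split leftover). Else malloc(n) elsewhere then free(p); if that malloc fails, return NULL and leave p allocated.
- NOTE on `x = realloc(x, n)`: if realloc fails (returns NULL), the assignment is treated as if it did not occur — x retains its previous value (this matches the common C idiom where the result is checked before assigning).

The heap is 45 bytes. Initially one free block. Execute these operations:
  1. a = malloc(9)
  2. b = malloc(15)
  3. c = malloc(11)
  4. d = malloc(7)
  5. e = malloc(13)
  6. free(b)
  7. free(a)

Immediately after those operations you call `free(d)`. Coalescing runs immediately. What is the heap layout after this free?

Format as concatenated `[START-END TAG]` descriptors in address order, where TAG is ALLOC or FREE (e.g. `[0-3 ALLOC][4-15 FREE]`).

Answer: [0-23 FREE][24-34 ALLOC][35-44 FREE]

Derivation:
Op 1: a = malloc(9) -> a = 0; heap: [0-8 ALLOC][9-44 FREE]
Op 2: b = malloc(15) -> b = 9; heap: [0-8 ALLOC][9-23 ALLOC][24-44 FREE]
Op 3: c = malloc(11) -> c = 24; heap: [0-8 ALLOC][9-23 ALLOC][24-34 ALLOC][35-44 FREE]
Op 4: d = malloc(7) -> d = 35; heap: [0-8 ALLOC][9-23 ALLOC][24-34 ALLOC][35-41 ALLOC][42-44 FREE]
Op 5: e = malloc(13) -> e = NULL; heap: [0-8 ALLOC][9-23 ALLOC][24-34 ALLOC][35-41 ALLOC][42-44 FREE]
Op 6: free(b) -> (freed b); heap: [0-8 ALLOC][9-23 FREE][24-34 ALLOC][35-41 ALLOC][42-44 FREE]
Op 7: free(a) -> (freed a); heap: [0-23 FREE][24-34 ALLOC][35-41 ALLOC][42-44 FREE]
free(d): d = 35 -> block [35-41 ALLOC]; mark free, coalesce with adjacent free neighbors -> [0-23 FREE][24-34 ALLOC][35-44 FREE]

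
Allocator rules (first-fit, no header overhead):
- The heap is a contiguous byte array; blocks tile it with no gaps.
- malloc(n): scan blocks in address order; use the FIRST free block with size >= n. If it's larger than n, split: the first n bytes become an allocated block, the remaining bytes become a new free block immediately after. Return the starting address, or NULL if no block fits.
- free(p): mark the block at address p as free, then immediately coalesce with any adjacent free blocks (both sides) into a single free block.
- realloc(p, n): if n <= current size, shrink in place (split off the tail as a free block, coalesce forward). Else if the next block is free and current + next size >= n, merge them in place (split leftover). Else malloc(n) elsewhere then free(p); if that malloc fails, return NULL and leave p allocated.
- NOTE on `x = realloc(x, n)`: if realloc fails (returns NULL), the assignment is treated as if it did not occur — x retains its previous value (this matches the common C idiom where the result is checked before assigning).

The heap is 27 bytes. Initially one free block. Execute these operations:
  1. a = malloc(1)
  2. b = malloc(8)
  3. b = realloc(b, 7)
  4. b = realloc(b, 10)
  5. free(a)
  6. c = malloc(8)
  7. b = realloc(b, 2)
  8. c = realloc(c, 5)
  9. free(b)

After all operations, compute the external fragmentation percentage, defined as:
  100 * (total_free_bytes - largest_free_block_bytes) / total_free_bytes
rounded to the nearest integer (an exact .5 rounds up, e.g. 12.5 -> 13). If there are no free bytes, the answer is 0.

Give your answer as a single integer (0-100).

Op 1: a = malloc(1) -> a = 0; heap: [0-0 ALLOC][1-26 FREE]
Op 2: b = malloc(8) -> b = 1; heap: [0-0 ALLOC][1-8 ALLOC][9-26 FREE]
Op 3: b = realloc(b, 7) -> b = 1; heap: [0-0 ALLOC][1-7 ALLOC][8-26 FREE]
Op 4: b = realloc(b, 10) -> b = 1; heap: [0-0 ALLOC][1-10 ALLOC][11-26 FREE]
Op 5: free(a) -> (freed a); heap: [0-0 FREE][1-10 ALLOC][11-26 FREE]
Op 6: c = malloc(8) -> c = 11; heap: [0-0 FREE][1-10 ALLOC][11-18 ALLOC][19-26 FREE]
Op 7: b = realloc(b, 2) -> b = 1; heap: [0-0 FREE][1-2 ALLOC][3-10 FREE][11-18 ALLOC][19-26 FREE]
Op 8: c = realloc(c, 5) -> c = 11; heap: [0-0 FREE][1-2 ALLOC][3-10 FREE][11-15 ALLOC][16-26 FREE]
Op 9: free(b) -> (freed b); heap: [0-10 FREE][11-15 ALLOC][16-26 FREE]
Free blocks: [11 11] total_free=22 largest=11 -> 100*(22-11)/22 = 1100/22 = 50

Answer: 50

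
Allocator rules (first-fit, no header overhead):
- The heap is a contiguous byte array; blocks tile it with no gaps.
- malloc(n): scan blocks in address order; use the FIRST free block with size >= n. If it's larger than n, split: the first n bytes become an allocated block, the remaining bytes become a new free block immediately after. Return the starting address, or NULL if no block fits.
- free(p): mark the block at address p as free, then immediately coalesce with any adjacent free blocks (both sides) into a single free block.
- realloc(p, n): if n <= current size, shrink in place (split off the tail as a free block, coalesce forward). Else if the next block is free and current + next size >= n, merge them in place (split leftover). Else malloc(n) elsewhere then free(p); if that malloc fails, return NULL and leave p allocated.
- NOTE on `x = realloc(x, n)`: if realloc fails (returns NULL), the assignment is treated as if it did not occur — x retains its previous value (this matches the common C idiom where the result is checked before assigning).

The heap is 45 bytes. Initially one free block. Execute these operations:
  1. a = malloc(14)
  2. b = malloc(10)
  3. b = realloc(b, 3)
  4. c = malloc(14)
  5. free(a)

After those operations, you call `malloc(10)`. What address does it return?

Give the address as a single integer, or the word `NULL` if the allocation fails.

Answer: 0

Derivation:
Op 1: a = malloc(14) -> a = 0; heap: [0-13 ALLOC][14-44 FREE]
Op 2: b = malloc(10) -> b = 14; heap: [0-13 ALLOC][14-23 ALLOC][24-44 FREE]
Op 3: b = realloc(b, 3) -> b = 14; heap: [0-13 ALLOC][14-16 ALLOC][17-44 FREE]
Op 4: c = malloc(14) -> c = 17; heap: [0-13 ALLOC][14-16 ALLOC][17-30 ALLOC][31-44 FREE]
Op 5: free(a) -> (freed a); heap: [0-13 FREE][14-16 ALLOC][17-30 ALLOC][31-44 FREE]
malloc(10): first-fit scan over [0-13 FREE][14-16 ALLOC][17-30 ALLOC][31-44 FREE] -> 0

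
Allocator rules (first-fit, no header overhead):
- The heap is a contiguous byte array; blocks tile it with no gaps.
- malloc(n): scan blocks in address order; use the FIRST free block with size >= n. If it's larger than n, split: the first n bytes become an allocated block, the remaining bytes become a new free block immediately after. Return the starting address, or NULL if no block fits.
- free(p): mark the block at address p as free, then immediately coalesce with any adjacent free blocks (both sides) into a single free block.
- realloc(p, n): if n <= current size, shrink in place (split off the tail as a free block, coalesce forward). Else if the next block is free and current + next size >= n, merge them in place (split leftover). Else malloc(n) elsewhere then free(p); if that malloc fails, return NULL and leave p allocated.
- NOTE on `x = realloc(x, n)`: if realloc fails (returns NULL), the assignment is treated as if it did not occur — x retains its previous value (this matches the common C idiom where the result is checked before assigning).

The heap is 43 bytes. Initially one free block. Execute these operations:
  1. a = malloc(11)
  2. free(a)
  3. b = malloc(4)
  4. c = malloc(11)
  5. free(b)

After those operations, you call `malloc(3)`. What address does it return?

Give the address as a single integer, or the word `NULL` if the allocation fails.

Op 1: a = malloc(11) -> a = 0; heap: [0-10 ALLOC][11-42 FREE]
Op 2: free(a) -> (freed a); heap: [0-42 FREE]
Op 3: b = malloc(4) -> b = 0; heap: [0-3 ALLOC][4-42 FREE]
Op 4: c = malloc(11) -> c = 4; heap: [0-3 ALLOC][4-14 ALLOC][15-42 FREE]
Op 5: free(b) -> (freed b); heap: [0-3 FREE][4-14 ALLOC][15-42 FREE]
malloc(3): first-fit scan over [0-3 FREE][4-14 ALLOC][15-42 FREE] -> 0

Answer: 0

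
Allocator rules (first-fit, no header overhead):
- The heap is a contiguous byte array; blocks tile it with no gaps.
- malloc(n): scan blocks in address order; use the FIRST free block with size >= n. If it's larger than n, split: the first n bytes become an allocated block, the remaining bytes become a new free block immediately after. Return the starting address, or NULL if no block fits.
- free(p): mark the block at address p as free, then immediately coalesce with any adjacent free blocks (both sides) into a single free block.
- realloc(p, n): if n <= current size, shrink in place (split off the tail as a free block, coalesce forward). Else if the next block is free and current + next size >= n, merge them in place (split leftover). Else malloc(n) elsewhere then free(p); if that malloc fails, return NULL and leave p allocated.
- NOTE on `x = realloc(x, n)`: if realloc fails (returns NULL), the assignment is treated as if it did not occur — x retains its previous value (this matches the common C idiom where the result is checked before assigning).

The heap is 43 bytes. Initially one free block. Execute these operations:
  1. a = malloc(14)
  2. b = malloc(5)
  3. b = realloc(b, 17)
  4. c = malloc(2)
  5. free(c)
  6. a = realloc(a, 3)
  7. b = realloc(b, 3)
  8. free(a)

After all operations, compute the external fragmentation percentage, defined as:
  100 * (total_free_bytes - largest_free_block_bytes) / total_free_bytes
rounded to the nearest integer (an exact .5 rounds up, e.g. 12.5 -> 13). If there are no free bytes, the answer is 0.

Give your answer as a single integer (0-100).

Answer: 35

Derivation:
Op 1: a = malloc(14) -> a = 0; heap: [0-13 ALLOC][14-42 FREE]
Op 2: b = malloc(5) -> b = 14; heap: [0-13 ALLOC][14-18 ALLOC][19-42 FREE]
Op 3: b = realloc(b, 17) -> b = 14; heap: [0-13 ALLOC][14-30 ALLOC][31-42 FREE]
Op 4: c = malloc(2) -> c = 31; heap: [0-13 ALLOC][14-30 ALLOC][31-32 ALLOC][33-42 FREE]
Op 5: free(c) -> (freed c); heap: [0-13 ALLOC][14-30 ALLOC][31-42 FREE]
Op 6: a = realloc(a, 3) -> a = 0; heap: [0-2 ALLOC][3-13 FREE][14-30 ALLOC][31-42 FREE]
Op 7: b = realloc(b, 3) -> b = 14; heap: [0-2 ALLOC][3-13 FREE][14-16 ALLOC][17-42 FREE]
Op 8: free(a) -> (freed a); heap: [0-13 FREE][14-16 ALLOC][17-42 FREE]
Free blocks: [14 26] total_free=40 largest=26 -> 100*(40-26)/40 = 1400/40 = 35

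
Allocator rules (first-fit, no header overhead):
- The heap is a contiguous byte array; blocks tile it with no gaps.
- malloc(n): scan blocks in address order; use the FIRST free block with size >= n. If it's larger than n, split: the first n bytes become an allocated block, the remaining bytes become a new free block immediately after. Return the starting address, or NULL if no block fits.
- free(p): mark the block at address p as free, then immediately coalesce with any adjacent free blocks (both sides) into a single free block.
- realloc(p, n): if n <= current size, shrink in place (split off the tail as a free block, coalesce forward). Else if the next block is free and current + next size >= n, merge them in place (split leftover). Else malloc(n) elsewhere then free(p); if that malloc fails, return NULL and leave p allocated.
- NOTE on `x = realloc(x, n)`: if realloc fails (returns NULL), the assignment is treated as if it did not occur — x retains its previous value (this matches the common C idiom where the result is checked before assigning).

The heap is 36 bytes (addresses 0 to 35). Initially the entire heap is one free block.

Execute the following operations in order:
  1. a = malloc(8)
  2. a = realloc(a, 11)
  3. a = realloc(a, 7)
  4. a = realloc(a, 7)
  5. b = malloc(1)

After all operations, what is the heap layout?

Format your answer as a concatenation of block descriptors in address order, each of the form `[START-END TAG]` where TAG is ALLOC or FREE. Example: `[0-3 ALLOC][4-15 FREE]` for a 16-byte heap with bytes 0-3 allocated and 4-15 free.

Op 1: a = malloc(8) -> a = 0; heap: [0-7 ALLOC][8-35 FREE]
Op 2: a = realloc(a, 11) -> a = 0; heap: [0-10 ALLOC][11-35 FREE]
Op 3: a = realloc(a, 7) -> a = 0; heap: [0-6 ALLOC][7-35 FREE]
Op 4: a = realloc(a, 7) -> a = 0; heap: [0-6 ALLOC][7-35 FREE]
Op 5: b = malloc(1) -> b = 7; heap: [0-6 ALLOC][7-7 ALLOC][8-35 FREE]

Answer: [0-6 ALLOC][7-7 ALLOC][8-35 FREE]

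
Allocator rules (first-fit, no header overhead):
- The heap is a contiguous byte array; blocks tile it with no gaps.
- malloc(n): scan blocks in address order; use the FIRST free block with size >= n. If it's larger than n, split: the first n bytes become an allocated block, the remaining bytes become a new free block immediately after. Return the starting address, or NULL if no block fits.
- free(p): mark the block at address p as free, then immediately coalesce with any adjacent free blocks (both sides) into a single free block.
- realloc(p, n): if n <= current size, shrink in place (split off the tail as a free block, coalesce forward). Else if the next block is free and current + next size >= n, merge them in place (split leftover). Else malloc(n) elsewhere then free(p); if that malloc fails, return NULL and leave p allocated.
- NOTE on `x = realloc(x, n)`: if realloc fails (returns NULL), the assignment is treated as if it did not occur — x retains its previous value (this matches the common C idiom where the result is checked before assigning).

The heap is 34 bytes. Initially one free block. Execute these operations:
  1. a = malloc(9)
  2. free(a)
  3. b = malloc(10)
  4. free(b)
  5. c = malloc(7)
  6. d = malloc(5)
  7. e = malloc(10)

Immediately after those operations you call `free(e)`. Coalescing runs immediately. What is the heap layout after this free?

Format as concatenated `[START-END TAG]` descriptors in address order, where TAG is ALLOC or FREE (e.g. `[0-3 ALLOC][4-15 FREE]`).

Op 1: a = malloc(9) -> a = 0; heap: [0-8 ALLOC][9-33 FREE]
Op 2: free(a) -> (freed a); heap: [0-33 FREE]
Op 3: b = malloc(10) -> b = 0; heap: [0-9 ALLOC][10-33 FREE]
Op 4: free(b) -> (freed b); heap: [0-33 FREE]
Op 5: c = malloc(7) -> c = 0; heap: [0-6 ALLOC][7-33 FREE]
Op 6: d = malloc(5) -> d = 7; heap: [0-6 ALLOC][7-11 ALLOC][12-33 FREE]
Op 7: e = malloc(10) -> e = 12; heap: [0-6 ALLOC][7-11 ALLOC][12-21 ALLOC][22-33 FREE]
free(e): e = 12 -> block [12-21 ALLOC]; mark free, coalesce with adjacent free neighbors -> [0-6 ALLOC][7-11 ALLOC][12-33 FREE]

Answer: [0-6 ALLOC][7-11 ALLOC][12-33 FREE]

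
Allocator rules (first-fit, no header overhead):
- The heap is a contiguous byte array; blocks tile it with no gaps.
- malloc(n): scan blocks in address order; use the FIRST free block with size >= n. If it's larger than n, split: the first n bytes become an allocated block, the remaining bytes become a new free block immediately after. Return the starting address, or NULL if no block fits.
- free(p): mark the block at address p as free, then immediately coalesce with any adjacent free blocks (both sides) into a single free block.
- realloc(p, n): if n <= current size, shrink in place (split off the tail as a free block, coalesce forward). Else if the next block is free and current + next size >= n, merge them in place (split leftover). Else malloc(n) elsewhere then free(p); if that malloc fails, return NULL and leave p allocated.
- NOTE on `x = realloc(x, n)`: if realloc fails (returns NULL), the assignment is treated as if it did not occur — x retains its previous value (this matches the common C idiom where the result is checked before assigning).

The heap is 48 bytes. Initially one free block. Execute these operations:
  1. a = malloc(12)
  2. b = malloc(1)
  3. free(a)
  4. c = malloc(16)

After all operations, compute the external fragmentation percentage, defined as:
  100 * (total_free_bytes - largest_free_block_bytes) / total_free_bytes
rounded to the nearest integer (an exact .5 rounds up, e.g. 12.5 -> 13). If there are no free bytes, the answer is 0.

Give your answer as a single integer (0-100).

Answer: 39

Derivation:
Op 1: a = malloc(12) -> a = 0; heap: [0-11 ALLOC][12-47 FREE]
Op 2: b = malloc(1) -> b = 12; heap: [0-11 ALLOC][12-12 ALLOC][13-47 FREE]
Op 3: free(a) -> (freed a); heap: [0-11 FREE][12-12 ALLOC][13-47 FREE]
Op 4: c = malloc(16) -> c = 13; heap: [0-11 FREE][12-12 ALLOC][13-28 ALLOC][29-47 FREE]
Free blocks: [12 19] total_free=31 largest=19 -> 100*(31-19)/31 = 1200/31 ≈ 38.710 -> rounds to 39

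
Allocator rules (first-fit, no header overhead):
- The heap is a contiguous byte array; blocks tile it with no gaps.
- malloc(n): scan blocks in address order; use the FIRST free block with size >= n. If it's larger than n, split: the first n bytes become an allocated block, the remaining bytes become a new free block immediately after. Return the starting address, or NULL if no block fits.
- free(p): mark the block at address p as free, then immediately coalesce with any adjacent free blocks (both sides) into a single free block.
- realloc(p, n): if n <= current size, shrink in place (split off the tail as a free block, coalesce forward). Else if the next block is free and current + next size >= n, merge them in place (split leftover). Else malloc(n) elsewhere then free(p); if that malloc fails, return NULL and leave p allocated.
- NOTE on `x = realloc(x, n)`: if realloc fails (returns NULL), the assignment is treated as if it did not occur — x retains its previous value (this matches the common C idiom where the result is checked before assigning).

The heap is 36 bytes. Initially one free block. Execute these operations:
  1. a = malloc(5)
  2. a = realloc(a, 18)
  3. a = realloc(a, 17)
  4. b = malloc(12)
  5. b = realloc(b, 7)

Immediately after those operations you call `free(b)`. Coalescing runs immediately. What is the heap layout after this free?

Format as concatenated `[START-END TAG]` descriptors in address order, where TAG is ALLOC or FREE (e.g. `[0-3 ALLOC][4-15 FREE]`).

Answer: [0-16 ALLOC][17-35 FREE]

Derivation:
Op 1: a = malloc(5) -> a = 0; heap: [0-4 ALLOC][5-35 FREE]
Op 2: a = realloc(a, 18) -> a = 0; heap: [0-17 ALLOC][18-35 FREE]
Op 3: a = realloc(a, 17) -> a = 0; heap: [0-16 ALLOC][17-35 FREE]
Op 4: b = malloc(12) -> b = 17; heap: [0-16 ALLOC][17-28 ALLOC][29-35 FREE]
Op 5: b = realloc(b, 7) -> b = 17; heap: [0-16 ALLOC][17-23 ALLOC][24-35 FREE]
free(b): b = 17 -> block [17-23 ALLOC]; mark free, coalesce with adjacent free neighbors -> [0-16 ALLOC][17-35 FREE]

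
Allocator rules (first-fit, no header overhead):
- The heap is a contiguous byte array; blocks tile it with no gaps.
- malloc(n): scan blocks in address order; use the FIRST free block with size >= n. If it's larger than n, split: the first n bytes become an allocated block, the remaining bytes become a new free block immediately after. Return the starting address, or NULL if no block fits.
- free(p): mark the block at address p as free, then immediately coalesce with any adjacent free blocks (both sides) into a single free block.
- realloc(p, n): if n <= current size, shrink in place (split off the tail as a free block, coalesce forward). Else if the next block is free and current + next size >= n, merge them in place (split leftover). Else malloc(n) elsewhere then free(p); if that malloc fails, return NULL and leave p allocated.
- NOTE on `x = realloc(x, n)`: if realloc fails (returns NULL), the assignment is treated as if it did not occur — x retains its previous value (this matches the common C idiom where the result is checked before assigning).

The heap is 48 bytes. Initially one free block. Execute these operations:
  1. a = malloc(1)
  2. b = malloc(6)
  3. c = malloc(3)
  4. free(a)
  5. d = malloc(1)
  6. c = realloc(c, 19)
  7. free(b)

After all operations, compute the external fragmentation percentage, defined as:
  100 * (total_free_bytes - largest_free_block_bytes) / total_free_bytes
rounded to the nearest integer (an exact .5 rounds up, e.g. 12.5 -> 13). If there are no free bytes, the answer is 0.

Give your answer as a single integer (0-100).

Answer: 21

Derivation:
Op 1: a = malloc(1) -> a = 0; heap: [0-0 ALLOC][1-47 FREE]
Op 2: b = malloc(6) -> b = 1; heap: [0-0 ALLOC][1-6 ALLOC][7-47 FREE]
Op 3: c = malloc(3) -> c = 7; heap: [0-0 ALLOC][1-6 ALLOC][7-9 ALLOC][10-47 FREE]
Op 4: free(a) -> (freed a); heap: [0-0 FREE][1-6 ALLOC][7-9 ALLOC][10-47 FREE]
Op 5: d = malloc(1) -> d = 0; heap: [0-0 ALLOC][1-6 ALLOC][7-9 ALLOC][10-47 FREE]
Op 6: c = realloc(c, 19) -> c = 7; heap: [0-0 ALLOC][1-6 ALLOC][7-25 ALLOC][26-47 FREE]
Op 7: free(b) -> (freed b); heap: [0-0 ALLOC][1-6 FREE][7-25 ALLOC][26-47 FREE]
Free blocks: [6 22] total_free=28 largest=22 -> 100*(28-22)/28 = 600/28 ≈ 21.429 -> rounds to 21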